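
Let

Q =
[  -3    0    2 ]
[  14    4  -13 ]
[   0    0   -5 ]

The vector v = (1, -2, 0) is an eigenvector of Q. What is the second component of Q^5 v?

486

First find the eigenvalue: Qv = (-3, 6, 0) = -3·(1, -2, 0), so λ = -3.
Then Q^5 v = λ^5·v = (-3)^5·(1, -2, 0) = -243·(1, -2, 0) = (-243, 486, 0).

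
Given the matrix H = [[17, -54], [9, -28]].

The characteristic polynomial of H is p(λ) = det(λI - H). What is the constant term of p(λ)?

10

p(λ) = λ^2 + 11λ + 10.
The constant term is 10.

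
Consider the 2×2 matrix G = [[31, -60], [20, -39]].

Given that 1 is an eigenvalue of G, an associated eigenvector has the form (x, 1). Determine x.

2

We need (G - 1I)v = 0.
G - 1I = [[30, -60], [20, -40]].
Row 1: (30)·x + (-60)·1 = 0
Row 2: (20)·x + (-40)·1 = 0
Solving gives x = 2.
Check: G·(2, 1) = (2, 1) = 1·(2, 1).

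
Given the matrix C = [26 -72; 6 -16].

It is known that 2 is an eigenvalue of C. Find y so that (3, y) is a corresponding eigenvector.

We need (C - 2I)v = 0.
C - 2I = [[24, -72], [6, -18]].
Row 1: (24)·3 + (-72)·y = 0
Row 2: (6)·3 + (-18)·y = 0
Solving gives y = 1.
Check: C·(3, 1) = (6, 2) = 2·(3, 1).

1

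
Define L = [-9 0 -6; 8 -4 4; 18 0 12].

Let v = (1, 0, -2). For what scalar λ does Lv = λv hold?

Compute Lv: L·(1, 0, -2) = (3, 0, -6).
Since Lv = λv, compare component 1: 3 = λ·1, so λ = 3.

3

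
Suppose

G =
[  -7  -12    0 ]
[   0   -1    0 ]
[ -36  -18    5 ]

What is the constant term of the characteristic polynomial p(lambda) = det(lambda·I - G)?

-35

p(0) = det(0·I − G) = det(−G) = (−1)^3·det(G).
det(G) = 35, so p(0) = -35.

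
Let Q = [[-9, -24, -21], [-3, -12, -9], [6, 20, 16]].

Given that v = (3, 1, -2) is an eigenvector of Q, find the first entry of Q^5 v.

-729

First find the eigenvalue: Qv = (-9, -3, 6) = -3·(3, 1, -2), so λ = -3.
Then Q^5 v = λ^5·v = (-3)^5·(3, 1, -2) = -243·(3, 1, -2) = (-729, -243, 486).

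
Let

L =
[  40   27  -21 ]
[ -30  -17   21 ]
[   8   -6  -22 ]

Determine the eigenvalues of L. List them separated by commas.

Set up det(rI - L) = 0.
Expanding the 3×3 determinant: p(r) = r^3 - r^2 - 82r - 80.
Since p(-1) = 0, r = -1 is a root.
Factor out (r + 1): p(r) = (r + 1)·(r^2 - 2r - 80).
The quadratic factors as (r + 8)·(r - 10).
Eigenvalues: -8, -1, 10.

-8, -1, 10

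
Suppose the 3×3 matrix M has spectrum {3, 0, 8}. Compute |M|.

0

det(M) is the product of the eigenvalues: (3) · (0) · (8) = 0.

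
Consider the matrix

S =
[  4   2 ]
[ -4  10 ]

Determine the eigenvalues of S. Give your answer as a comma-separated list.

det(S - μI) = (4 - μ)(10 - μ) - (2)·(-4) = μ^2 - 14μ + 48.
This factors as (μ - 6)·(μ - 8) = 0.
Eigenvalues: 6, 8.

6, 8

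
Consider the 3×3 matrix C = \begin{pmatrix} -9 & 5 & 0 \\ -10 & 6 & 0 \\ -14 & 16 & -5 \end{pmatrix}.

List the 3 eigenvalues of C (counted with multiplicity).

-5, -4, 1

Compute the characteristic polynomial p(μ) = det(μI - C).
Expanding along the first row, p(μ) = μ^3 + 8μ^2 + 11μ - 20.
Since p(-5) = 0, μ = -5 is a root.
Factor out (μ + 5): p(μ) = (μ + 5)·(μ^2 + 3μ - 4).
The quadratic factors as (μ + 4)·(μ - 1).
Eigenvalues: -5, -4, 1.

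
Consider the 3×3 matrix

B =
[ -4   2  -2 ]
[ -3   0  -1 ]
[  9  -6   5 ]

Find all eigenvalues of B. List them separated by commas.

Compute the characteristic polynomial p(r) = det(rI - B).
Expanding along the first row, p(r) = r^3 - r^2 - 2r.
Since p(0) = 0, r = 0 is a root.
Dividing by r leaves r^2 - r - 2.
The quadratic factors as (r + 1)·(r - 2).
Eigenvalues: -1, 0, 2.

-1, 0, 2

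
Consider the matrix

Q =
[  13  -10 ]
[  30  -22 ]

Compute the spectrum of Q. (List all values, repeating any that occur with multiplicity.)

det(Q - rI) = (13 - r)(-22 - r) - (-10)·(30) = r^2 + 9r + 14.
This factors as (r + 7)·(r + 2) = 0.
Eigenvalues: -7, -2.

-7, -2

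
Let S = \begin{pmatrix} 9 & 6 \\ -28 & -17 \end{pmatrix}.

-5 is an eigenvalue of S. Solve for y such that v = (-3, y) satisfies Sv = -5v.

We need (S + 5I)v = 0.
S + 5I = [[14, 6], [-28, -12]].
Row 1: (14)·-3 + (6)·y = 0
Row 2: (-28)·-3 + (-12)·y = 0
Solving gives y = 7.
Check: S·(-3, 7) = (15, -35) = -5·(-3, 7).

7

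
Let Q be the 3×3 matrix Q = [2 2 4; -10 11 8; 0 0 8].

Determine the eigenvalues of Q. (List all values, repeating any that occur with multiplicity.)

Compute the characteristic polynomial p(r) = det(rI - Q).
Cofactor expansion gives p(r) = r^3 - 21r^2 + 146r - 336.
Rational-root test: r = 7 gives p(7) = 0.
Dividing by (r - 7) leaves r^2 - 14r + 48.
The quadratic factors as (r - 6)·(r - 8).
Eigenvalues: 6, 7, 8.

6, 7, 8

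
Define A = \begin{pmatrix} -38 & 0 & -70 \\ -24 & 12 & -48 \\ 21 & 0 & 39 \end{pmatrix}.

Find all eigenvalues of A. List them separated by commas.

Set up det(rI - A) = 0.
Cofactor expansion gives p(r) = r^3 - 13r^2 + 144.
Since p(-3) = 0, r = -3 is a root.
Dividing by (r + 3) leaves r^2 - 16r + 48.
The quadratic factors as (r - 4)·(r - 12).
Eigenvalues: -3, 4, 12.

-3, 4, 12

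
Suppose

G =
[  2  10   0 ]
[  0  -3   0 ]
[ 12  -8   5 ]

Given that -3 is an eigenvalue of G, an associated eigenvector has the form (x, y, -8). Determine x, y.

4, -2

We need (G + 3I)v = 0.
G + 3I = [[5, 10, 0], [0, 0, 0], [12, -8, 8]].
Row 1: (5)·x + (10)·y + (0)·-8 = 0
Row 2: (0)·x + (0)·y + (0)·-8 = 0
Row 3: (12)·x + (-8)·y + (8)·-8 = 0
Solving gives x = 4, y = -2.
Check: G·(4, -2, -8) = (-12, 6, 24) = -3·(4, -2, -8).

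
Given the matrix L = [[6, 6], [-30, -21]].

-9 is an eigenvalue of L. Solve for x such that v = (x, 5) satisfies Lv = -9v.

-2

We need (L + 9I)v = 0.
L + 9I = [[15, 6], [-30, -12]].
Row 1: (15)·x + (6)·5 = 0
Row 2: (-30)·x + (-12)·5 = 0
Solving gives x = -2.
Check: L·(-2, 5) = (18, -45) = -9·(-2, 5).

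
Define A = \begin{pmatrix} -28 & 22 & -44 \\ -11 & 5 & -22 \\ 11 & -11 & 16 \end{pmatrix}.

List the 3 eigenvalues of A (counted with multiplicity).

-6, -6, 5

Set up det(λI - A) = 0.
Expanding along the first row, p(λ) = λ^3 + 7λ^2 - 24λ - 180.
Try λ = 5: p(5) = 0, so 5 is a root.
Factor out (λ - 5): p(λ) = (λ - 5)·(λ^2 + 12λ + 36).
The quadratic factor is (λ + 6)^2.
Eigenvalues: -6, -6, 5.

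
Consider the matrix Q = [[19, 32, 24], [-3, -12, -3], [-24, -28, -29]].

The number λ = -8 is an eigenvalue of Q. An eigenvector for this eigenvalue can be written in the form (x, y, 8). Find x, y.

We need (Q + 8I)v = 0.
Q + 8I = [[27, 32, 24], [-3, -4, -3], [-24, -28, -21]].
Row 1: (27)·x + (32)·y + (24)·8 = 0
Row 2: (-3)·x + (-4)·y + (-3)·8 = 0
Row 3: (-24)·x + (-28)·y + (-21)·8 = 0
Solving gives x = 0, y = -6.
Check: Q·(0, -6, 8) = (0, 48, -64) = -8·(0, -6, 8).

0, -6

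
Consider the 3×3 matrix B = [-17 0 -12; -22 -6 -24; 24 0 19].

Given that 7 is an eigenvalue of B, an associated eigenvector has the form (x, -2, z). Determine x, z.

-1, 2

We need (B - 7I)v = 0.
B - 7I = [[-24, 0, -12], [-22, -13, -24], [24, 0, 12]].
Row 1: (-24)·x + (0)·-2 + (-12)·z = 0
Row 2: (-22)·x + (-13)·-2 + (-24)·z = 0
Row 3: (24)·x + (0)·-2 + (12)·z = 0
Solving gives x = -1, z = 2.
Check: B·(-1, -2, 2) = (-7, -14, 14) = 7·(-1, -2, 2).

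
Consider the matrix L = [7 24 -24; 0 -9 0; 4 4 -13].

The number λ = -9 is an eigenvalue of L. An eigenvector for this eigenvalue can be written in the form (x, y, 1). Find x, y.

0, 1

We need (L + 9I)v = 0.
L + 9I = [[16, 24, -24], [0, 0, 0], [4, 4, -4]].
Row 1: (16)·x + (24)·y + (-24)·1 = 0
Row 2: (0)·x + (0)·y + (0)·1 = 0
Row 3: (4)·x + (4)·y + (-4)·1 = 0
Solving gives x = 0, y = 1.
Check: L·(0, 1, 1) = (0, -9, -9) = -9·(0, 1, 1).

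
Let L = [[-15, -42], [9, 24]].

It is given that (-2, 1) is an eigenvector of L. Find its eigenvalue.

Compute Lv: L·(-2, 1) = (-12, 6).
Since Lv = λv, compare component 1: -12 = λ·-2, so λ = 6.

6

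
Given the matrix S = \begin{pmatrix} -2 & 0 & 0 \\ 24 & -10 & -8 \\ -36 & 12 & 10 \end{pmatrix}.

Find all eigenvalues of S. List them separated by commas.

Compute the characteristic polynomial p(t) = det(tI - S).
Cofactor expansion gives p(t) = t^3 + 2t^2 - 4t - 8.
Try t = 2: p(2) = 0, so 2 is a root.
Dividing by (t - 2) leaves t^2 + 4t + 4.
The quadratic factor is (t + 2)^2.
Eigenvalues: -2, -2, 2.

-2, -2, 2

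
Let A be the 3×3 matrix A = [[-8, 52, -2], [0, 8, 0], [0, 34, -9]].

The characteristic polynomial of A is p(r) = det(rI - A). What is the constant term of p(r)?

p(r) = r^3 + 9r^2 - 64r - 576.
The constant term is -576.

-576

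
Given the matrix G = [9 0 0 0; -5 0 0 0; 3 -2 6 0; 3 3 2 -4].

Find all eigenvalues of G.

G is lower triangular, so its eigenvalues are the diagonal entries.
Diagonal: 9, 0, 6, -4.

-4, 0, 6, 9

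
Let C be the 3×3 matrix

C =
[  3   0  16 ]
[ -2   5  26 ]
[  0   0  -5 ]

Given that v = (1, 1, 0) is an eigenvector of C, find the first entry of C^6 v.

729

First find the eigenvalue: Cv = (3, 3, 0) = 3·(1, 1, 0), so λ = 3.
Then C^6 v = λ^6·v = 3^6·(1, 1, 0) = 729·(1, 1, 0) = (729, 729, 0).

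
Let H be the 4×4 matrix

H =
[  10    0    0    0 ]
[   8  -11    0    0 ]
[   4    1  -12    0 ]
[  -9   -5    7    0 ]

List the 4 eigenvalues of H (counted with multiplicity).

H is lower triangular, so its eigenvalues are the diagonal entries.
Diagonal: 10, -11, -12, 0.

-12, -11, 0, 10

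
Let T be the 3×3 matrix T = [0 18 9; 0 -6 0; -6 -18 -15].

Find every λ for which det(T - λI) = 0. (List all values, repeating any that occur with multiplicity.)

The characteristic polynomial is p(r) = det(rI - T).
Expanding the 3×3 determinant: p(r) = r^3 + 21r^2 + 144r + 324.
Since p(-6) = 0, r = -6 is a root.
Factor out (r + 6): p(r) = (r + 6)·(r^2 + 15r + 54).
The quadratic factors as (r + 9)·(r + 6).
Eigenvalues: -9, -6, -6.

-9, -6, -6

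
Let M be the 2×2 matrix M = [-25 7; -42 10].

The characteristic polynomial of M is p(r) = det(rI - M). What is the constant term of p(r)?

44

p(r) = r^2 + 15r + 44.
The constant term is 44.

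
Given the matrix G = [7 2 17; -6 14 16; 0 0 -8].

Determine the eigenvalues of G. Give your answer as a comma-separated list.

The characteristic polynomial is p(s) = det(sI - G).
Expanding along the first row, p(s) = s^3 - 13s^2 - 58s + 880.
Try s = -8: p(-8) = 0, so -8 is a root.
Dividing by (s + 8) leaves s^2 - 21s + 110.
The quadratic factors as (s - 10)·(s - 11).
Eigenvalues: -8, 10, 11.

-8, 10, 11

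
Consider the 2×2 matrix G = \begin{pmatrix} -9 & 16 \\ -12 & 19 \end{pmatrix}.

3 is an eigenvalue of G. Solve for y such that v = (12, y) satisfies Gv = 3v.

9

We need (G - 3I)v = 0.
G - 3I = [[-12, 16], [-12, 16]].
Row 1: (-12)·12 + (16)·y = 0
Row 2: (-12)·12 + (16)·y = 0
Solving gives y = 9.
Check: G·(12, 9) = (36, 27) = 3·(12, 9).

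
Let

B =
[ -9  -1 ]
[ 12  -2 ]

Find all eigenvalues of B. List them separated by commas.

-6, -5

det(B - tI) = (-9 - t)(-2 - t) - (-1)·(12) = t^2 + 11t + 30.
This factors as (t + 6)·(t + 5) = 0.
Eigenvalues: -6, -5.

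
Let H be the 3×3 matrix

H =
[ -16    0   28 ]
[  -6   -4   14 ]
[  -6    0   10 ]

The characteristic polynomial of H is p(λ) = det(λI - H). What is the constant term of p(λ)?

32

p(λ) = λ^3 + 10λ^2 + 32λ + 32.
The constant term is 32.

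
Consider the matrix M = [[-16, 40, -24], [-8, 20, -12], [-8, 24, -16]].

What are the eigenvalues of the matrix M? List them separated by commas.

The characteristic polynomial is p(r) = det(rI - M).
Cofactor expansion gives p(r) = r^3 + 12r^2 + 32r.
Try r = -8: p(-8) = 0, so -8 is a root.
Dividing by (r + 8) leaves r^2 + 4r.
The quadratic factors as (r + 4)·r.
Eigenvalues: -8, -4, 0.

-8, -4, 0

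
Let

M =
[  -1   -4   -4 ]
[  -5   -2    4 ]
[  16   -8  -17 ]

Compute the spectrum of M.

-9, -6, -5

Compute the characteristic polynomial p(λ) = det(λI - M).
Expanding along the first row, p(λ) = λ^3 + 20λ^2 + 129λ + 270.
Try λ = -5: p(-5) = 0, so -5 is a root.
Dividing by (λ + 5) leaves λ^2 + 15λ + 54.
The quadratic factors as (λ + 9)·(λ + 6).
Eigenvalues: -9, -6, -5.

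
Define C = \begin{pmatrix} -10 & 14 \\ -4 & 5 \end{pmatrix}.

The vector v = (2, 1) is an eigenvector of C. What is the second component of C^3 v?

-27

First find the eigenvalue: Cv = (-6, -3) = -3·(2, 1), so λ = -3.
Then C^3 v = λ^3·v = (-3)^3·(2, 1) = -27·(2, 1) = (-54, -27).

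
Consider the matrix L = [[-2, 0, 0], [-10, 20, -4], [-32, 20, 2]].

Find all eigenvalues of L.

-2, 10, 12

Set up det(λI - L) = 0.
Cofactor expansion gives p(λ) = λ^3 - 20λ^2 + 76λ + 240.
Rational-root test: λ = -2 gives p(-2) = 0.
Factor out (λ + 2): p(λ) = (λ + 2)·(λ^2 - 22λ + 120).
The quadratic factors as (λ - 10)·(λ - 12).
Eigenvalues: -2, 10, 12.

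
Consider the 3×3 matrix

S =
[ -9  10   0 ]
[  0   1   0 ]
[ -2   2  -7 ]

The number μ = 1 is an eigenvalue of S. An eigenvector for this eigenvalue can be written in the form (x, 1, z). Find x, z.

We need (S - 1I)v = 0.
S - 1I = [[-10, 10, 0], [0, 0, 0], [-2, 2, -8]].
Row 1: (-10)·x + (10)·1 + (0)·z = 0
Row 2: (0)·x + (0)·1 + (0)·z = 0
Row 3: (-2)·x + (2)·1 + (-8)·z = 0
Solving gives x = 1, z = 0.
Check: S·(1, 1, 0) = (1, 1, 0) = 1·(1, 1, 0).

1, 0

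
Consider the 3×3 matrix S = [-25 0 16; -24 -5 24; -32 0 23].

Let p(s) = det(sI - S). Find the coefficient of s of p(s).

p(s) = s^3 + 7s^2 - 53s - 315.
The coefficient of s is -53.

-53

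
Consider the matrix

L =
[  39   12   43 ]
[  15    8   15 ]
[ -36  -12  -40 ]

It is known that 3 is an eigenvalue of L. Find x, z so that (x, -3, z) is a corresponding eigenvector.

1, 0

We need (L - 3I)v = 0.
L - 3I = [[36, 12, 43], [15, 5, 15], [-36, -12, -43]].
Row 1: (36)·x + (12)·-3 + (43)·z = 0
Row 2: (15)·x + (5)·-3 + (15)·z = 0
Row 3: (-36)·x + (-12)·-3 + (-43)·z = 0
Solving gives x = 1, z = 0.
Check: L·(1, -3, 0) = (3, -9, 0) = 3·(1, -3, 0).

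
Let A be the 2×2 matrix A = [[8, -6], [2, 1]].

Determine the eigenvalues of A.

det(A - tI) = (8 - t)(1 - t) - (-6)·(2) = t^2 - 9t + 20.
This factors as (t - 4)·(t - 5) = 0.
Eigenvalues: 4, 5.

4, 5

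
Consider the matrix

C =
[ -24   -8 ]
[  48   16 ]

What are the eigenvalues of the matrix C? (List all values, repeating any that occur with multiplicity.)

det(C - sI) = (-24 - s)(16 - s) - (-8)·(48) = s^2 + 8s.
This factors as (s + 8)·s = 0.
Eigenvalues: -8, 0.

-8, 0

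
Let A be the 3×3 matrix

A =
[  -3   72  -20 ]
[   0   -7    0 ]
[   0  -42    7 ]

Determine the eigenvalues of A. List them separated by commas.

-7, -3, 7

The characteristic polynomial is p(s) = det(sI - A).
Cofactor expansion gives p(s) = s^3 + 3s^2 - 49s - 147.
Rational-root test: s = -7 gives p(-7) = 0.
Factor out (s + 7): p(s) = (s + 7)·(s^2 - 4s - 21).
The quadratic factors as (s + 3)·(s - 7).
Eigenvalues: -7, -3, 7.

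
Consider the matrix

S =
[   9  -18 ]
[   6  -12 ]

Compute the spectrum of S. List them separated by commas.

det(S - tI) = (9 - t)(-12 - t) - (-18)·(6) = t^2 + 3t.
This factors as (t + 3)·t = 0.
Eigenvalues: -3, 0.

-3, 0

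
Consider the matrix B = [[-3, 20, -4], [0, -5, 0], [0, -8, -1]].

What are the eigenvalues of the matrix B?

Set up det(λI - B) = 0.
Expanding along the first row, p(λ) = λ^3 + 9λ^2 + 23λ + 15.
Try λ = -3: p(-3) = 0, so -3 is a root.
Factor out (λ + 3): p(λ) = (λ + 3)·(λ^2 + 6λ + 5).
The quadratic factors as (λ + 5)·(λ + 1).
Eigenvalues: -5, -3, -1.

-5, -3, -1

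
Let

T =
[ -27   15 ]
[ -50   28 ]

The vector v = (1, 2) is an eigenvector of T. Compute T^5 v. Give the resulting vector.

(243, 486)

First find the eigenvalue: Tv = (3, 6) = 3·(1, 2), so λ = 3.
Then T^5 v = λ^5·v = 3^5·(1, 2) = 243·(1, 2) = (243, 486).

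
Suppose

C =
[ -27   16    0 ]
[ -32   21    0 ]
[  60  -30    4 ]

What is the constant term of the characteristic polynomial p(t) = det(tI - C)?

p(0) = det(0·I − C) = det(−C) = (−1)^3·det(C).
det(C) = -220, so p(0) = 220.

220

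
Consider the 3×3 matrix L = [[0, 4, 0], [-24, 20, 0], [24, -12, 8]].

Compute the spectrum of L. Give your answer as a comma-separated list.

Compute the characteristic polynomial p(μ) = det(μI - L).
Expanding the 3×3 determinant: p(μ) = μ^3 - 28μ^2 + 256μ - 768.
Try μ = 8: p(8) = 0, so 8 is a root.
Dividing by (μ - 8) leaves μ^2 - 20μ + 96.
The quadratic factors as (μ - 8)·(μ - 12).
Eigenvalues: 8, 8, 12.

8, 8, 12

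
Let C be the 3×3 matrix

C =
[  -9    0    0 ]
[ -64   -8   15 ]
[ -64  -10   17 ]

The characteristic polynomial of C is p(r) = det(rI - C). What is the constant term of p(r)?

126

p(r) = r^3 - 67r + 126.
The constant term is 126.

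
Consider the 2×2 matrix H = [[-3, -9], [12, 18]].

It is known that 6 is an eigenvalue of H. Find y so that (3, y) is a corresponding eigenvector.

-3

We need (H - 6I)v = 0.
H - 6I = [[-9, -9], [12, 12]].
Row 1: (-9)·3 + (-9)·y = 0
Row 2: (12)·3 + (12)·y = 0
Solving gives y = -3.
Check: H·(3, -3) = (18, -18) = 6·(3, -3).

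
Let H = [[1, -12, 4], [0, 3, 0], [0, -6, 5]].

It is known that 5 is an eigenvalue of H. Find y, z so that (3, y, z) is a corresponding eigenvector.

We need (H - 5I)v = 0.
H - 5I = [[-4, -12, 4], [0, -2, 0], [0, -6, 0]].
Row 1: (-4)·3 + (-12)·y + (4)·z = 0
Row 2: (0)·3 + (-2)·y + (0)·z = 0
Row 3: (0)·3 + (-6)·y + (0)·z = 0
Solving gives y = 0, z = 3.
Check: H·(3, 0, 3) = (15, 0, 15) = 5·(3, 0, 3).

0, 3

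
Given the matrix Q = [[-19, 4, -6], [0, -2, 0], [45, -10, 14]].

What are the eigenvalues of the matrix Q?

-4, -2, -1

The characteristic polynomial is p(λ) = det(λI - Q).
Expanding along the first row, p(λ) = λ^3 + 7λ^2 + 14λ + 8.
Rational-root test: λ = -2 gives p(-2) = 0.
Factor out (λ + 2): p(λ) = (λ + 2)·(λ^2 + 5λ + 4).
The quadratic factors as (λ + 4)·(λ + 1).
Eigenvalues: -4, -2, -1.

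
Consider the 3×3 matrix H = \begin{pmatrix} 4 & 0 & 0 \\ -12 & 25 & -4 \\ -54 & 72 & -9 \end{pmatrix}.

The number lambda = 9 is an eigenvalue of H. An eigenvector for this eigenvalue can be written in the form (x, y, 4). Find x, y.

We need (H - 9I)v = 0.
H - 9I = [[-5, 0, 0], [-12, 16, -4], [-54, 72, -18]].
Row 1: (-5)·x + (0)·y + (0)·4 = 0
Row 2: (-12)·x + (16)·y + (-4)·4 = 0
Row 3: (-54)·x + (72)·y + (-18)·4 = 0
Solving gives x = 0, y = 1.
Check: H·(0, 1, 4) = (0, 9, 36) = 9·(0, 1, 4).

0, 1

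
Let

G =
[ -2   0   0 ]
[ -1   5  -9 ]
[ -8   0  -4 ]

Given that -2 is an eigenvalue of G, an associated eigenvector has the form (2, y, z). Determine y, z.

-10, -8

We need (G + 2I)v = 0.
G + 2I = [[0, 0, 0], [-1, 7, -9], [-8, 0, -2]].
Row 1: (0)·2 + (0)·y + (0)·z = 0
Row 2: (-1)·2 + (7)·y + (-9)·z = 0
Row 3: (-8)·2 + (0)·y + (-2)·z = 0
Solving gives y = -10, z = -8.
Check: G·(2, -10, -8) = (-4, 20, 16) = -2·(2, -10, -8).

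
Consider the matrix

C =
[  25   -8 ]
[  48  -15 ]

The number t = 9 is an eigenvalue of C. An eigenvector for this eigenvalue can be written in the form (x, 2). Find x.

1

We need (C - 9I)v = 0.
C - 9I = [[16, -8], [48, -24]].
Row 1: (16)·x + (-8)·2 = 0
Row 2: (48)·x + (-24)·2 = 0
Solving gives x = 1.
Check: C·(1, 2) = (9, 18) = 9·(1, 2).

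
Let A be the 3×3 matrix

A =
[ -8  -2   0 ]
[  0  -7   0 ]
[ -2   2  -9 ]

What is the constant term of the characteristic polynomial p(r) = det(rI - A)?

p(0) = det(0·I − A) = det(−A) = (−1)^3·det(A).
det(A) = -504, so p(0) = 504.

504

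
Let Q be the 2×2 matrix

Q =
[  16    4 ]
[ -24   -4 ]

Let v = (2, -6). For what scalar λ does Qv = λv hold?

4

Compute Qv: Q·(2, -6) = (8, -24).
Since Qv = λv, compare component 1: 8 = λ·2, so λ = 4.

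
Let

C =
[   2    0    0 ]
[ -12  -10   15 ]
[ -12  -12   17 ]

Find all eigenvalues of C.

2, 2, 5

The characteristic polynomial is p(t) = det(tI - C).
Expanding the 3×3 determinant: p(t) = t^3 - 9t^2 + 24t - 20.
Try t = 2: p(2) = 0, so 2 is a root.
Dividing by (t - 2) leaves t^2 - 7t + 10.
The quadratic factors as (t - 2)·(t - 5).
Eigenvalues: 2, 2, 5.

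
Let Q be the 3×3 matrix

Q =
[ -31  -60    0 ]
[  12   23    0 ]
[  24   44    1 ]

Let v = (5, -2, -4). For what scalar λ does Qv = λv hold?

-7

Compute Qv: Q·(5, -2, -4) = (-35, 14, 28).
Since Qv = λv, compare component 1: -35 = λ·5, so λ = -7.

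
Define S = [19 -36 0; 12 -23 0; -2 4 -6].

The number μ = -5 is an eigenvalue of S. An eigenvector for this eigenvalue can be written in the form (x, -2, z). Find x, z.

-3, -2

We need (S + 5I)v = 0.
S + 5I = [[24, -36, 0], [12, -18, 0], [-2, 4, -1]].
Row 1: (24)·x + (-36)·-2 + (0)·z = 0
Row 2: (12)·x + (-18)·-2 + (0)·z = 0
Row 3: (-2)·x + (4)·-2 + (-1)·z = 0
Solving gives x = -3, z = -2.
Check: S·(-3, -2, -2) = (15, 10, 10) = -5·(-3, -2, -2).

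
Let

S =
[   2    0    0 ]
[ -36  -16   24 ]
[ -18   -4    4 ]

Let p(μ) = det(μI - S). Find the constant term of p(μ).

p(μ) = μ^3 + 10μ^2 + 8μ - 64.
The constant term is -64.

-64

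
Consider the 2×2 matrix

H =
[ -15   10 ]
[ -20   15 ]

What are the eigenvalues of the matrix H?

det(H - λI) = (-15 - λ)(15 - λ) - (10)·(-20) = λ^2 - 25.
This factors as (λ + 5)·(λ - 5) = 0.
Eigenvalues: -5, 5.

-5, 5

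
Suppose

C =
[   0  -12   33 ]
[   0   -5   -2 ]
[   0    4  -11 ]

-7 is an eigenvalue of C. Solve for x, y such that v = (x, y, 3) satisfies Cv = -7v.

-9, 3

We need (C + 7I)v = 0.
C + 7I = [[7, -12, 33], [0, 2, -2], [0, 4, -4]].
Row 1: (7)·x + (-12)·y + (33)·3 = 0
Row 2: (0)·x + (2)·y + (-2)·3 = 0
Row 3: (0)·x + (4)·y + (-4)·3 = 0
Solving gives x = -9, y = 3.
Check: C·(-9, 3, 3) = (63, -21, -21) = -7·(-9, 3, 3).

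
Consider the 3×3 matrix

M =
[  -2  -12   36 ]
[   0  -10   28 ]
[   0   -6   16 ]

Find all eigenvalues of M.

-2, 2, 4

Compute the characteristic polynomial p(lambda) = det(lambda·I - M).
Expanding along the first row, p(lambda) = lambda^3 - 4·lambda^2 - 4·lambda + 16.
Since p(4) = 0, lambda = 4 is a root.
Dividing by (lambda - 4) leaves lambda^2 - 4.
The quadratic factors as (lambda + 2)·(lambda - 2).
Eigenvalues: -2, 2, 4.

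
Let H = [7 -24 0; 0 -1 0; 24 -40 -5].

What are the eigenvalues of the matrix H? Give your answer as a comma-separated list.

The characteristic polynomial is p(r) = det(rI - H).
Expanding along the first row, p(r) = r^3 - r^2 - 37r - 35.
Try r = -1: p(-1) = 0, so -1 is a root.
Factor out (r + 1): p(r) = (r + 1)·(r^2 - 2r - 35).
The quadratic factors as (r + 5)·(r - 7).
Eigenvalues: -5, -1, 7.

-5, -1, 7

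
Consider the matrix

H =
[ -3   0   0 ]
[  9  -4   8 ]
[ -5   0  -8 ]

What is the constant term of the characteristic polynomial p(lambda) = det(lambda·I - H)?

96

p(0) = det(0·I − H) = det(−H) = (−1)^3·det(H).
det(H) = -96, so p(0) = 96.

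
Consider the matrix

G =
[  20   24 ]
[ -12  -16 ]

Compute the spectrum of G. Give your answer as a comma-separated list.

det(G - λI) = (20 - λ)(-16 - λ) - (24)·(-12) = λ^2 - 4λ - 32.
This factors as (λ + 4)·(λ - 8) = 0.
Eigenvalues: -4, 8.

-4, 8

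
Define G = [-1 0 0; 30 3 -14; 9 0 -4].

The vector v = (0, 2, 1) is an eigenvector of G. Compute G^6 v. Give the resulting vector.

First find the eigenvalue: Gv = (0, -8, -4) = -4·(0, 2, 1), so λ = -4.
Then G^6 v = λ^6·v = (-4)^6·(0, 2, 1) = 4096·(0, 2, 1) = (0, 8192, 4096).

(0, 8192, 4096)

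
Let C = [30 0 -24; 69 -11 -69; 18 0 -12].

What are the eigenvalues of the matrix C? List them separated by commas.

-11, 6, 12

Set up det(rI - C) = 0.
Cofactor expansion gives p(r) = r^3 - 7r^2 - 126r + 792.
Rational-root test: r = 6 gives p(6) = 0.
Dividing by (r - 6) leaves r^2 - r - 132.
The quadratic factors as (r + 11)·(r - 12).
Eigenvalues: -11, 6, 12.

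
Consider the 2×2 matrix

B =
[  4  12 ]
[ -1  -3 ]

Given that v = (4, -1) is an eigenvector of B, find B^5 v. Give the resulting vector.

(4, -1)

First find the eigenvalue: Bv = (4, -1) = 1·(4, -1), so λ = 1.
Then B^5 v = λ^5·v = 1^5·(4, -1) = 1·(4, -1) = (4, -1).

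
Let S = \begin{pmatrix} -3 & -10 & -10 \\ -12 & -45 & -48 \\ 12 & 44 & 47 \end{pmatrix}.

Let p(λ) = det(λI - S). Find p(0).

p(0) = det(0·I − S) = det(−S) = (−1)^3·det(S).
det(S) = 9, so p(0) = -9.

-9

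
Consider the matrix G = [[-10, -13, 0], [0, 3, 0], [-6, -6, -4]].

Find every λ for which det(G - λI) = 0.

Set up det(sI - G) = 0.
Cofactor expansion gives p(s) = s^3 + 11s^2 - 2s - 120.
Rational-root test: s = -10 gives p(-10) = 0.
Dividing by (s + 10) leaves s^2 + s - 12.
The quadratic factors as (s + 4)·(s - 3).
Eigenvalues: -10, -4, 3.

-10, -4, 3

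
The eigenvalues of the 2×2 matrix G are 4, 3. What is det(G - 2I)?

If G has eigenvalues 4, 3, then G - 2I has eigenvalues 2, 1.
det(G - 2I) = (2) · (1) = 2.

2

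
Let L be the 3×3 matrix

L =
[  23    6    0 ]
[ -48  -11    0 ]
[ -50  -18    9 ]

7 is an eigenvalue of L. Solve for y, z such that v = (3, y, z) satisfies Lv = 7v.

-8, 3

We need (L - 7I)v = 0.
L - 7I = [[16, 6, 0], [-48, -18, 0], [-50, -18, 2]].
Row 1: (16)·3 + (6)·y + (0)·z = 0
Row 2: (-48)·3 + (-18)·y + (0)·z = 0
Row 3: (-50)·3 + (-18)·y + (2)·z = 0
Solving gives y = -8, z = 3.
Check: L·(3, -8, 3) = (21, -56, 21) = 7·(3, -8, 3).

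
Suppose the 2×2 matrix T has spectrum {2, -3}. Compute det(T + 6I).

24

If T has eigenvalues 2, -3, then T + 6I has eigenvalues 8, 3.
det(T + 6I) = (8) · (3) = 24.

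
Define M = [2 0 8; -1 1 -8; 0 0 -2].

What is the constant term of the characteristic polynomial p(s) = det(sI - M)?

p(0) = det(0·I − M) = det(−M) = (−1)^3·det(M).
det(M) = -4, so p(0) = 4.

4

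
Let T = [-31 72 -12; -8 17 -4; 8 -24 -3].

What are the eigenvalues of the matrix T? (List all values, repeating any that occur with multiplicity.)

Set up det(λI - T) = 0.
Expanding along the first row, p(λ) = λ^3 + 17λ^2 + 91λ + 147.
Since p(-3) = 0, λ = -3 is a root.
Factor out (λ + 3): p(λ) = (λ + 3)·(λ^2 + 14λ + 49).
The quadratic factor is (λ + 7)^2.
Eigenvalues: -7, -7, -3.

-7, -7, -3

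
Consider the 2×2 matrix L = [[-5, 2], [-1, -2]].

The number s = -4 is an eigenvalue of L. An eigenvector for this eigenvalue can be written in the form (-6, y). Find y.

-3

We need (L + 4I)v = 0.
L + 4I = [[-1, 2], [-1, 2]].
Row 1: (-1)·-6 + (2)·y = 0
Row 2: (-1)·-6 + (2)·y = 0
Solving gives y = -3.
Check: L·(-6, -3) = (24, 12) = -4·(-6, -3).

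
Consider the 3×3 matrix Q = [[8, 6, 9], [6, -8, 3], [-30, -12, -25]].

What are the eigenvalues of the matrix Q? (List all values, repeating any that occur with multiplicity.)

Compute the characteristic polynomial p(t) = det(tI - Q).
Expanding along the first row, p(t) = t^3 + 25t^2 + 206t + 560.
Rational-root test: t = -10 gives p(-10) = 0.
Factor out (t + 10): p(t) = (t + 10)·(t^2 + 15t + 56).
The quadratic factors as (t + 8)·(t + 7).
Eigenvalues: -10, -8, -7.

-10, -8, -7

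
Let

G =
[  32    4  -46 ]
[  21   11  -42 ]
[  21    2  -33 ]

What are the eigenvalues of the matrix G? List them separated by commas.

The characteristic polynomial is p(λ) = det(λI - G).
Expanding along the first row, p(λ) = λ^3 - 10λ^2 - 101λ + 990.
Try λ = 9: p(9) = 0, so 9 is a root.
Factor out (λ - 9): p(λ) = (λ - 9)·(λ^2 - λ - 110).
The quadratic factors as (λ + 10)·(λ - 11).
Eigenvalues: -10, 9, 11.

-10, 9, 11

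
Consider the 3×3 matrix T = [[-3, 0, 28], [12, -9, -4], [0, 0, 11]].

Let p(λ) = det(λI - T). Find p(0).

-297

p(0) = det(0·I − T) = det(−T) = (−1)^3·det(T).
det(T) = 297, so p(0) = -297.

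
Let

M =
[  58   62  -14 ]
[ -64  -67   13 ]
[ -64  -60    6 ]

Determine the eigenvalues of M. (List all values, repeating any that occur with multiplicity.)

-7, -6, 10

Compute the characteristic polynomial p(lambda) = det(lambda·I - M).
Expanding along the first row, p(lambda) = lambda^3 + 3·lambda^2 - 88·lambda - 420.
Since p(-7) = 0, lambda = -7 is a root.
Dividing by (lambda + 7) leaves lambda^2 - 4·lambda - 60.
The quadratic factors as (lambda + 6)·(lambda - 10).
Eigenvalues: -7, -6, 10.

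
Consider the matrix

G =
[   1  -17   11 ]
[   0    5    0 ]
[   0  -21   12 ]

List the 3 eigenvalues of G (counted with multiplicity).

1, 5, 12

Set up det(lambda·I - G) = 0.
Expanding along the first row, p(lambda) = lambda^3 - 18·lambda^2 + 77·lambda - 60.
Try lambda = 12: p(12) = 0, so 12 is a root.
Factor out (lambda - 12): p(lambda) = (lambda - 12)·(lambda^2 - 6·lambda + 5).
The quadratic factors as (lambda - 1)·(lambda - 5).
Eigenvalues: 1, 5, 12.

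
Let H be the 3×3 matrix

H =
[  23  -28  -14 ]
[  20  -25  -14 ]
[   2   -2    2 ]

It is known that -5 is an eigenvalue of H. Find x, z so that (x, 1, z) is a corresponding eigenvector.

1, 0

We need (H + 5I)v = 0.
H + 5I = [[28, -28, -14], [20, -20, -14], [2, -2, 7]].
Row 1: (28)·x + (-28)·1 + (-14)·z = 0
Row 2: (20)·x + (-20)·1 + (-14)·z = 0
Row 3: (2)·x + (-2)·1 + (7)·z = 0
Solving gives x = 1, z = 0.
Check: H·(1, 1, 0) = (-5, -5, 0) = -5·(1, 1, 0).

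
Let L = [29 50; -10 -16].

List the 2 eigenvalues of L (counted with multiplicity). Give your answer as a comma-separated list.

4, 9

det(L - rI) = (29 - r)(-16 - r) - (50)·(-10) = r^2 - 13r + 36.
This factors as (r - 4)·(r - 9) = 0.
Eigenvalues: 4, 9.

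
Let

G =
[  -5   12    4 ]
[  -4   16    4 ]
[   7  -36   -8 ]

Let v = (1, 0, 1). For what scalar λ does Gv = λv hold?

-1

Compute Gv: G·(1, 0, 1) = (-1, 0, -1).
Since Gv = λv, compare component 1: -1 = λ·1, so λ = -1.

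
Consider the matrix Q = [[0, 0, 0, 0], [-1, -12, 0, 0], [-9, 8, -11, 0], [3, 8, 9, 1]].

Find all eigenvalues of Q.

Q is lower triangular, so its eigenvalues are the diagonal entries.
Diagonal: 0, -12, -11, 1.

-12, -11, 0, 1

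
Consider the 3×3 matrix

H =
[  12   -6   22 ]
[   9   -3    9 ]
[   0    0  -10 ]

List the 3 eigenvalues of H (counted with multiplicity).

Set up det(rI - H) = 0.
Cofactor expansion gives p(r) = r^3 + r^2 - 72r + 180.
Try r = -10: p(-10) = 0, so -10 is a root.
Dividing by (r + 10) leaves r^2 - 9r + 18.
The quadratic factors as (r - 3)·(r - 6).
Eigenvalues: -10, 3, 6.

-10, 3, 6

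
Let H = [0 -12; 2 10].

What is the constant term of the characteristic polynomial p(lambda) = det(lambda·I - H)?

p(0) = det(0·I − H) = det(−H) = (−1)^2·det(H).
det(H) = 24, so p(0) = 24.

24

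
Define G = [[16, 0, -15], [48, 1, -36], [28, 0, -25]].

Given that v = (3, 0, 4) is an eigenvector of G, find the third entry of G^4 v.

First find the eigenvalue: Gv = (-12, 0, -16) = -4·(3, 0, 4), so λ = -4.
Then G^4 v = λ^4·v = (-4)^4·(3, 0, 4) = 256·(3, 0, 4) = (768, 0, 1024).

1024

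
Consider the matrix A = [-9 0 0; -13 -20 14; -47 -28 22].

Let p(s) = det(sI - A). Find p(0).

-432

p(0) = det(0·I − A) = det(−A) = (−1)^3·det(A).
det(A) = 432, so p(0) = -432.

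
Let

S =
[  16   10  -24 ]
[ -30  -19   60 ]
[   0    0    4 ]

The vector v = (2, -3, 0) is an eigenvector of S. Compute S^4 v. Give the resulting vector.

First find the eigenvalue: Sv = (2, -3, 0) = 1·(2, -3, 0), so λ = 1.
Then S^4 v = λ^4·v = 1^4·(2, -3, 0) = 1·(2, -3, 0) = (2, -3, 0).

(2, -3, 0)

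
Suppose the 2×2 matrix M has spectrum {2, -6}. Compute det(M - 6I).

48

If M has eigenvalues 2, -6, then M - 6I has eigenvalues -4, -12.
det(M - 6I) = (-4) · (-12) = 48.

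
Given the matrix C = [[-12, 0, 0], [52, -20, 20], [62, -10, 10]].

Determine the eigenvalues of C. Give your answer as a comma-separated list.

-12, -10, 0

The characteristic polynomial is p(λ) = det(λI - C).
Expanding along the first row, p(λ) = λ^3 + 22λ^2 + 120λ.
Try λ = 0: p(0) = 0, so 0 is a root.
Factor out λ: p(λ) = λ·(λ^2 + 22λ + 120).
The quadratic factors as (λ + 12)·(λ + 10).
Eigenvalues: -12, -10, 0.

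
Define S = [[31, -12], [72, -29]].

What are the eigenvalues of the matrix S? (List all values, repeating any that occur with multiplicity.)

det(S - λI) = (31 - λ)(-29 - λ) - (-12)·(72) = λ^2 - 2λ - 35.
This factors as (λ + 5)·(λ - 7) = 0.
Eigenvalues: -5, 7.

-5, 7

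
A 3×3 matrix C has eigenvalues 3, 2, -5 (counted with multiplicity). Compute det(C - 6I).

-132

If C has eigenvalues 3, 2, -5, then C - 6I has eigenvalues -3, -4, -11.
det(C - 6I) = (-3) · (-4) · (-11) = -132.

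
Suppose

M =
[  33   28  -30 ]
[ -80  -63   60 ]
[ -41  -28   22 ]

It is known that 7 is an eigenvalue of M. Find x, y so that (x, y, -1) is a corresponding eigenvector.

We need (M - 7I)v = 0.
M - 7I = [[26, 28, -30], [-80, -70, 60], [-41, -28, 15]].
Row 1: (26)·x + (28)·y + (-30)·-1 = 0
Row 2: (-80)·x + (-70)·y + (60)·-1 = 0
Row 3: (-41)·x + (-28)·y + (15)·-1 = 0
Solving gives x = 1, y = -2.
Check: M·(1, -2, -1) = (7, -14, -7) = 7·(1, -2, -1).

1, -2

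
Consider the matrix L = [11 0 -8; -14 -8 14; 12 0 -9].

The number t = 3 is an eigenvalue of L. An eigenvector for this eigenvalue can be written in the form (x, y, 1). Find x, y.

We need (L - 3I)v = 0.
L - 3I = [[8, 0, -8], [-14, -11, 14], [12, 0, -12]].
Row 1: (8)·x + (0)·y + (-8)·1 = 0
Row 2: (-14)·x + (-11)·y + (14)·1 = 0
Row 3: (12)·x + (0)·y + (-12)·1 = 0
Solving gives x = 1, y = 0.
Check: L·(1, 0, 1) = (3, 0, 3) = 3·(1, 0, 1).

1, 0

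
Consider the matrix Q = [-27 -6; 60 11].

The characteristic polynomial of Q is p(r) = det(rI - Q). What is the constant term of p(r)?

p(r) = r^2 + 16r + 63.
The constant term is 63.

63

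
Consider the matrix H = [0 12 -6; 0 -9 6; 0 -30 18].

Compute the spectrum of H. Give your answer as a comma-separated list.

0, 3, 6

The characteristic polynomial is p(r) = det(rI - H).
Cofactor expansion gives p(r) = r^3 - 9r^2 + 18r.
Since p(0) = 0, r = 0 is a root.
Dividing by r leaves r^2 - 9r + 18.
The quadratic factors as (r - 3)·(r - 6).
Eigenvalues: 0, 3, 6.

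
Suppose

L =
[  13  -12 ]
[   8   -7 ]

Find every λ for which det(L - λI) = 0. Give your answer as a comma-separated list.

1, 5

det(L - λI) = (13 - λ)(-7 - λ) - (-12)·(8) = λ^2 - 6λ + 5.
This factors as (λ - 1)·(λ - 5) = 0.
Eigenvalues: 1, 5.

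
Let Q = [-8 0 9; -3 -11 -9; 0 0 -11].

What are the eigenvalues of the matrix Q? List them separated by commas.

Set up det(λI - Q) = 0.
Expanding along the first row, p(λ) = λ^3 + 30λ^2 + 297λ + 968.
Rational-root test: λ = -8 gives p(-8) = 0.
Dividing by (λ + 8) leaves λ^2 + 22λ + 121.
The quadratic factor is (λ + 11)^2.
Eigenvalues: -11, -11, -8.

-11, -11, -8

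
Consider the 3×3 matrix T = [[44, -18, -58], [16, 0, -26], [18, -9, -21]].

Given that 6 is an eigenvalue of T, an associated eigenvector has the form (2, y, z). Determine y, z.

We need (T - 6I)v = 0.
T - 6I = [[38, -18, -58], [16, -6, -26], [18, -9, -27]].
Row 1: (38)·2 + (-18)·y + (-58)·z = 0
Row 2: (16)·2 + (-6)·y + (-26)·z = 0
Row 3: (18)·2 + (-9)·y + (-27)·z = 0
Solving gives y = 1, z = 1.
Check: T·(2, 1, 1) = (12, 6, 6) = 6·(2, 1, 1).

1, 1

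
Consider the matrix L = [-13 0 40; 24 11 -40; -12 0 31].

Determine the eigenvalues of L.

Set up det(sI - L) = 0.
Cofactor expansion gives p(s) = s^3 - 29s^2 + 275s - 847.
Try s = 11: p(11) = 0, so 11 is a root.
Dividing by (s - 11) leaves s^2 - 18s + 77.
The quadratic factors as (s - 7)·(s - 11).
Eigenvalues: 7, 11, 11.

7, 11, 11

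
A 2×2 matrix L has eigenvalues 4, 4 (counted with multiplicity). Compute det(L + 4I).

64

If L has eigenvalues 4, 4, then L + 4I has eigenvalues 8, 8.
det(L + 4I) = (8) · (8) = 64.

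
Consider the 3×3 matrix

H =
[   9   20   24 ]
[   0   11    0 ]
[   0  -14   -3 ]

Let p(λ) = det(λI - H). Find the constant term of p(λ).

297

p(λ) = λ^3 - 17λ^2 + 39λ + 297.
The constant term is 297.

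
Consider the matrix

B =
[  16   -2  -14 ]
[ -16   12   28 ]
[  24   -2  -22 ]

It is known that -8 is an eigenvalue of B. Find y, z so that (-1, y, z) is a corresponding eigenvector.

We need (B + 8I)v = 0.
B + 8I = [[24, -2, -14], [-16, 20, 28], [24, -2, -14]].
Row 1: (24)·-1 + (-2)·y + (-14)·z = 0
Row 2: (-16)·-1 + (20)·y + (28)·z = 0
Row 3: (24)·-1 + (-2)·y + (-14)·z = 0
Solving gives y = 2, z = -2.
Check: B·(-1, 2, -2) = (8, -16, 16) = -8·(-1, 2, -2).

2, -2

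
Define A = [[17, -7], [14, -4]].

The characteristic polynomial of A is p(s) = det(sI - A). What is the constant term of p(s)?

p(s) = s^2 - 13s + 30.
The constant term is 30.

30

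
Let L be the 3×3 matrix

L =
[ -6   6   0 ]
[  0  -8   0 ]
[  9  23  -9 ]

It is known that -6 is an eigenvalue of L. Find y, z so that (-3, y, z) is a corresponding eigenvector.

0, -9

We need (L + 6I)v = 0.
L + 6I = [[0, 6, 0], [0, -2, 0], [9, 23, -3]].
Row 1: (0)·-3 + (6)·y + (0)·z = 0
Row 2: (0)·-3 + (-2)·y + (0)·z = 0
Row 3: (9)·-3 + (23)·y + (-3)·z = 0
Solving gives y = 0, z = -9.
Check: L·(-3, 0, -9) = (18, 0, 54) = -6·(-3, 0, -9).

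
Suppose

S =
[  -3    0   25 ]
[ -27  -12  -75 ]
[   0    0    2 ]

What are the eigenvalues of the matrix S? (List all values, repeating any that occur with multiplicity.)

Set up det(λI - S) = 0.
Cofactor expansion gives p(λ) = λ^3 + 13λ^2 + 6λ - 72.
Try λ = -3: p(-3) = 0, so -3 is a root.
Dividing by (λ + 3) leaves λ^2 + 10λ - 24.
The quadratic factors as (λ + 12)·(λ - 2).
Eigenvalues: -12, -3, 2.

-12, -3, 2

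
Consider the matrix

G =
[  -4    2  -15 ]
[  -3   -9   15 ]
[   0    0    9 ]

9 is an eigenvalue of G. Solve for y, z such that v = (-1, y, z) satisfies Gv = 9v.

We need (G - 9I)v = 0.
G - 9I = [[-13, 2, -15], [-3, -18, 15], [0, 0, 0]].
Row 1: (-13)·-1 + (2)·y + (-15)·z = 0
Row 2: (-3)·-1 + (-18)·y + (15)·z = 0
Row 3: (0)·-1 + (0)·y + (0)·z = 0
Solving gives y = 1, z = 1.
Check: G·(-1, 1, 1) = (-9, 9, 9) = 9·(-1, 1, 1).

1, 1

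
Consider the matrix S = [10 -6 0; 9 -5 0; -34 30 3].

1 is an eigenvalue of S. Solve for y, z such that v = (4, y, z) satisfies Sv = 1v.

We need (S - 1I)v = 0.
S - 1I = [[9, -6, 0], [9, -6, 0], [-34, 30, 2]].
Row 1: (9)·4 + (-6)·y + (0)·z = 0
Row 2: (9)·4 + (-6)·y + (0)·z = 0
Row 3: (-34)·4 + (30)·y + (2)·z = 0
Solving gives y = 6, z = -22.
Check: S·(4, 6, -22) = (4, 6, -22) = 1·(4, 6, -22).

6, -22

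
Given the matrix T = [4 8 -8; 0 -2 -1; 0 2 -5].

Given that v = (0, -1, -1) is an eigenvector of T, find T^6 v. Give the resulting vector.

(0, -729, -729)

First find the eigenvalue: Tv = (0, 3, 3) = -3·(0, -1, -1), so λ = -3.
Then T^6 v = λ^6·v = (-3)^6·(0, -1, -1) = 729·(0, -1, -1) = (0, -729, -729).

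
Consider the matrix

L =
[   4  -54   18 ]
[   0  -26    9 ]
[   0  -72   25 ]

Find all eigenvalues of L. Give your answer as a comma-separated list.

Compute the characteristic polynomial p(λ) = det(λI - L).
Expanding the 3×3 determinant: p(λ) = λ^3 - 3λ^2 - 6λ + 8.
Since p(4) = 0, λ = 4 is a root.
Factor out (λ - 4): p(λ) = (λ - 4)·(λ^2 + λ - 2).
The quadratic factors as (λ + 2)·(λ - 1).
Eigenvalues: -2, 1, 4.

-2, 1, 4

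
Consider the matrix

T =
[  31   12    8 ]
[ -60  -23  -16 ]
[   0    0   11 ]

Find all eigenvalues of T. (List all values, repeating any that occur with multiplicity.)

Set up det(λI - T) = 0.
Cofactor expansion gives p(λ) = λ^3 - 19λ^2 + 95λ - 77.
Rational-root test: λ = 7 gives p(7) = 0.
Factor out (λ - 7): p(λ) = (λ - 7)·(λ^2 - 12λ + 11).
The quadratic factors as (λ - 1)·(λ - 11).
Eigenvalues: 1, 7, 11.

1, 7, 11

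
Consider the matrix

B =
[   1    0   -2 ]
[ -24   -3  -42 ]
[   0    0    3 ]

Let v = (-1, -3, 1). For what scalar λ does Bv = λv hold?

Compute Bv: B·(-1, -3, 1) = (-3, -9, 3).
Since Bv = λv, compare component 1: -3 = λ·-1, so λ = 3.

3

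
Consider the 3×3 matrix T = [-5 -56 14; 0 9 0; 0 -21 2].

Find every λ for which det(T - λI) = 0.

-5, 2, 9

The characteristic polynomial is p(lambda) = det(lambda·I - T).
Expanding the 3×3 determinant: p(lambda) = lambda^3 - 6·lambda^2 - 37·lambda + 90.
Try lambda = 2: p(2) = 0, so 2 is a root.
Factor out (lambda - 2): p(lambda) = (lambda - 2)·(lambda^2 - 4·lambda - 45).
The quadratic factors as (lambda + 5)·(lambda - 9).
Eigenvalues: -5, 2, 9.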